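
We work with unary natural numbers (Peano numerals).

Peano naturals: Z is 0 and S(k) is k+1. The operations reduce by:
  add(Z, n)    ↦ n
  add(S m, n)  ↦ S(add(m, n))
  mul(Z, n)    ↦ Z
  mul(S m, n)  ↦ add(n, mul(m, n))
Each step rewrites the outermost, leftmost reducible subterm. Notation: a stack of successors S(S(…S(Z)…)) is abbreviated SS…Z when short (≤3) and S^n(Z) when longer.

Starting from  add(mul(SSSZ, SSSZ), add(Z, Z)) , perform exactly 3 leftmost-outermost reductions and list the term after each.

  start: add(mul(SSSZ, SSSZ), add(Z, Z))
  [1] add(add(SSSZ, mul(SSZ, SSSZ)), add(Z, Z))
  [2] add(S(add(SSZ, mul(SSZ, SSSZ))), add(Z, Z))
  [3] S(add(add(SSZ, mul(SSZ, SSSZ)), add(Z, Z)))

Answer: after 3 steps: S(add(add(SSZ, mul(SSZ, SSSZ)), add(Z, Z)))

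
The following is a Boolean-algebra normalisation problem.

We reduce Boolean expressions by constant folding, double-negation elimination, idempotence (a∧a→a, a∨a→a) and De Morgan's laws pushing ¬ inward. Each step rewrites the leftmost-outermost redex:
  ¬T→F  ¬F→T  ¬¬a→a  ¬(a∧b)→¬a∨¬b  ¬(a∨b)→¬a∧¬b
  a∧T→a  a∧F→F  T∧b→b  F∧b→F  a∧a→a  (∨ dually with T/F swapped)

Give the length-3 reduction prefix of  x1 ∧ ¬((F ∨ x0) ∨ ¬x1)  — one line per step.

Answer: after 3 steps: x1 ∧ ((T ∧ ¬x0) ∧ ¬¬x1)

Reduction:
  start: x1 ∧ ¬((F ∨ x0) ∨ ¬x1)
  [1] x1 ∧ (¬(F ∨ x0) ∧ ¬¬x1)
  [2] x1 ∧ ((¬F ∧ ¬x0) ∧ ¬¬x1)
  [3] x1 ∧ ((T ∧ ¬x0) ∧ ¬¬x1)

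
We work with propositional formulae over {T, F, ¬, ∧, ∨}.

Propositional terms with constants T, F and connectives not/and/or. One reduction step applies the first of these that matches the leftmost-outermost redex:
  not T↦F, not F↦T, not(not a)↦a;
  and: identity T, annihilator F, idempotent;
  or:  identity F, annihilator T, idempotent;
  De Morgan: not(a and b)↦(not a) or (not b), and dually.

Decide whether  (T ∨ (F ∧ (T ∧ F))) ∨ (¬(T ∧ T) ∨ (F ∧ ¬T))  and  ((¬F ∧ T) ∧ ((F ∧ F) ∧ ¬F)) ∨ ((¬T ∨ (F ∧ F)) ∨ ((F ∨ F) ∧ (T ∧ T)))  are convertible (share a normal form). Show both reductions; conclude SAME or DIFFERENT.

Term A:
  start: (T ∨ (F ∧ (T ∧ F))) ∨ (¬(T ∧ T) ∨ (F ∧ ¬T))
  →1  T ∨ (¬(T ∧ T) ∨ (F ∧ ¬T))
  →2  T

Term B:
  start: ((¬F ∧ T) ∧ ((F ∧ F) ∧ ¬F)) ∨ ((¬T ∨ (F ∧ F)) ∨ ((F ∨ F) ∧ (T ∧ T)))
  →1  (¬F ∧ ((F ∧ F) ∧ ¬F)) ∨ ((¬T ∨ (F ∧ F)) ∨ ((F ∨ F) ∧ (T ∧ T)))
  →2  (T ∧ ((F ∧ F) ∧ ¬F)) ∨ ((¬T ∨ (F ∧ F)) ∨ ((F ∨ F) ∧ (T ∧ T)))
  →3  ((F ∧ F) ∧ ¬F) ∨ ((¬T ∨ (F ∧ F)) ∨ ((F ∨ F) ∧ (T ∧ T)))
  →4  (F ∧ ¬F) ∨ ((¬T ∨ (F ∧ F)) ∨ ((F ∨ F) ∧ (T ∧ T)))
  →5  F ∨ ((¬T ∨ (F ∧ F)) ∨ ((F ∨ F) ∧ (T ∧ T)))
  →6  (¬T ∨ (F ∧ F)) ∨ ((F ∨ F) ∧ (T ∧ T))
  →7  (F ∨ (F ∧ F)) ∨ ((F ∨ F) ∧ (T ∧ T))
  →8  (F ∧ F) ∨ ((F ∨ F) ∧ (T ∧ T))
  →9  F ∨ ((F ∨ F) ∧ (T ∧ T))
  →10  (F ∨ F) ∧ (T ∧ T)
  →11  F ∧ (T ∧ T)
  →12  F

Answer: DIFFERENT — A ⇓ T, B ⇓ F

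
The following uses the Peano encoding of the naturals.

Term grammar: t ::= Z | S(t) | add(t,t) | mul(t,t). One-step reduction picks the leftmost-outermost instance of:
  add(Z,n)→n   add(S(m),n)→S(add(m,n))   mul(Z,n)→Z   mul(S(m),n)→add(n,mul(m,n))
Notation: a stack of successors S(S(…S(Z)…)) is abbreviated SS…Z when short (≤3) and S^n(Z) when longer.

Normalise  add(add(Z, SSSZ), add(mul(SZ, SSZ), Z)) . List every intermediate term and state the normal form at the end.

Answer: normal form = S^5(Z)  (in 13 steps)

Working:
  start: add(add(Z, SSSZ), add(mul(SZ, SSZ), Z))
  [1] add(SSSZ, add(mul(SZ, SSZ), Z))
  [2] S(add(SSZ, add(mul(SZ, SSZ), Z)))
  [3] S(S(add(SZ, add(mul(SZ, SSZ), Z))))
  [4] S(S(S(add(Z, add(mul(SZ, SSZ), Z)))))
  [5] S(S(S(add(mul(SZ, SSZ), Z))))
  [6] S(S(S(add(add(SSZ, mul(Z, SSZ)), Z))))
  [7] S(S(S(add(S(add(SZ, mul(Z, SSZ))), Z))))
  [8] S(S(S(S(add(add(SZ, mul(Z, SSZ)), Z)))))
  [9] S(S(S(S(add(S(add(Z, mul(Z, SSZ))), Z)))))
  [10] S(S(S(S(S(add(add(Z, mul(Z, SSZ)), Z))))))
  [11] S(S(S(S(S(add(mul(Z, SSZ), Z))))))
  [12] S(S(S(S(S(add(Z, Z))))))
  [13] S^5(Z)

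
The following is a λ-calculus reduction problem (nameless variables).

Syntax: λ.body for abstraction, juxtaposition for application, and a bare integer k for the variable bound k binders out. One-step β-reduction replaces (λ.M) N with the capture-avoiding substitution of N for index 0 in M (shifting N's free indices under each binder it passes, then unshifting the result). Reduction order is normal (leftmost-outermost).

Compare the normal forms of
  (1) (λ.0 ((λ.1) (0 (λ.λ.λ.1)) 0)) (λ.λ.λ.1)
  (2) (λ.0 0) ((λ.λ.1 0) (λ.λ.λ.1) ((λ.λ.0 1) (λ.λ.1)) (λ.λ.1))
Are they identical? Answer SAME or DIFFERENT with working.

Answer: SAME — A ⇓ λ.λ.1, B ⇓ λ.λ.1

Derivation:
Term A:
  start: (λ.0 ((λ.1) (0 (λ.λ.λ.1)) 0)) (λ.λ.λ.1)
  [1] (λ.λ.λ.1) ((λ.λ.λ.λ.1) ((λ.λ.λ.1) (λ.λ.λ.1)) (λ.λ.λ.1))
  [2] λ.λ.1

Term B:
  start: (λ.0 0) ((λ.λ.1 0) (λ.λ.λ.1) ((λ.λ.0 1) (λ.λ.1)) (λ.λ.1))
  [1] (λ.λ.1 0) (λ.λ.λ.1) ((λ.λ.0 1) (λ.λ.1)) (λ.λ.1) ((λ.λ.1 0) (λ.λ.λ.1) ((λ.λ.0 1) (λ.λ.1)) (λ.λ.1))
  [2] (λ.(λ.λ.λ.1) 0) ((λ.λ.0 1) (λ.λ.1)) (λ.λ.1) ((λ.λ.1 0) (λ.λ.λ.1) ((λ.λ.0 1) (λ.λ.1)) (λ.λ.1))
  [3] (λ.λ.λ.1) ((λ.λ.0 1) (λ.λ.1)) (λ.λ.1) ((λ.λ.1 0) (λ.λ.λ.1) ((λ.λ.0 1) (λ.λ.1)) (λ.λ.1))
  [4] (λ.λ.1) (λ.λ.1) ((λ.λ.1 0) (λ.λ.λ.1) ((λ.λ.0 1) (λ.λ.1)) (λ.λ.1))
  [5] (λ.λ.λ.1) ((λ.λ.1 0) (λ.λ.λ.1) ((λ.λ.0 1) (λ.λ.1)) (λ.λ.1))
  [6] λ.λ.1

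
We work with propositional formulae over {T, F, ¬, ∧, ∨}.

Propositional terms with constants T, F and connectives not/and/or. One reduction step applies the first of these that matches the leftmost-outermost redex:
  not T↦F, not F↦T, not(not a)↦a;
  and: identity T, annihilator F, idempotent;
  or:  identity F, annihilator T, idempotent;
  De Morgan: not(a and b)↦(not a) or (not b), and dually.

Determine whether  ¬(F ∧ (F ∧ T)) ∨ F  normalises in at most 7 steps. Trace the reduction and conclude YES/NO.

  start: ¬(F ∧ (F ∧ T)) ∨ F
  [1] ¬(F ∧ (F ∧ T))
  [2] ¬F ∨ ¬(F ∧ T)
  [3] T ∨ ¬(F ∧ T)
  [4] T

Answer: YES — reaches normal form T in 4 ≤ 7 steps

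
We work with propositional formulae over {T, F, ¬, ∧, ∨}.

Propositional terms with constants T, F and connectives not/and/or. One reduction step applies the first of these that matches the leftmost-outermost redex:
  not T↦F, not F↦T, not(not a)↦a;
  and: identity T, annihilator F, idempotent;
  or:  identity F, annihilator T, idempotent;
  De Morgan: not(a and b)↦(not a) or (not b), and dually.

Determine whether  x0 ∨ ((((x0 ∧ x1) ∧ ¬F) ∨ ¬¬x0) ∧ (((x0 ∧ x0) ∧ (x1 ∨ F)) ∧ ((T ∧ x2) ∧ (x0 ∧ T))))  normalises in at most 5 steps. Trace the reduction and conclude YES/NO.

  start: x0 ∨ ((((x0 ∧ x1) ∧ ¬F) ∨ ¬¬x0) ∧ (((x0 ∧ x0) ∧ (x1 ∨ F)) ∧ ((T ∧ x2) ∧ (x0 ∧ T))))
  →1  x0 ∨ ((((x0 ∧ x1) ∧ T) ∨ ¬¬x0) ∧ (((x0 ∧ x0) ∧ (x1 ∨ F)) ∧ ((T ∧ x2) ∧ (x0 ∧ T))))
  →2  x0 ∨ (((x0 ∧ x1) ∨ ¬¬x0) ∧ (((x0 ∧ x0) ∧ (x1 ∨ F)) ∧ ((T ∧ x2) ∧ (x0 ∧ T))))
  →3  x0 ∨ (((x0 ∧ x1) ∨ x0) ∧ (((x0 ∧ x0) ∧ (x1 ∨ F)) ∧ ((T ∧ x2) ∧ (x0 ∧ T))))
  →4  x0 ∨ (((x0 ∧ x1) ∨ x0) ∧ ((x0 ∧ (x1 ∨ F)) ∧ ((T ∧ x2) ∧ (x0 ∧ T))))
  →5  x0 ∨ (((x0 ∧ x1) ∨ x0) ∧ ((x0 ∧ x1) ∧ ((T ∧ x2) ∧ (x0 ∧ T))))

Answer: NO — after 5 steps the term is x0 ∨ (((x0 ∧ x1) ∨ x0) ∧ ((x0 ∧ x1) ∧ ((T ∧ x2) ∧ (x0 ∧ T)))), not yet normal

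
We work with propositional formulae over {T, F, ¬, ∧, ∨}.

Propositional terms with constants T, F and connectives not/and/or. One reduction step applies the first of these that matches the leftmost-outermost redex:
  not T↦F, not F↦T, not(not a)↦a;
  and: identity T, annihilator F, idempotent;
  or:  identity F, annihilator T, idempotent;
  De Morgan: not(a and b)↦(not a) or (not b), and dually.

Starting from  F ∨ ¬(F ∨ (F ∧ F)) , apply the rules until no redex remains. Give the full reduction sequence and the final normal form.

Answer: normal form = T  (in 7 steps)

Reduction:
  start: F ∨ ¬(F ∨ (F ∧ F))
  step 1: ¬(F ∨ (F ∧ F))
  step 2: ¬F ∧ ¬(F ∧ F)
  step 3: T ∧ ¬(F ∧ F)
  step 4: ¬(F ∧ F)
  step 5: ¬F ∨ ¬F
  step 6: ¬F
  step 7: T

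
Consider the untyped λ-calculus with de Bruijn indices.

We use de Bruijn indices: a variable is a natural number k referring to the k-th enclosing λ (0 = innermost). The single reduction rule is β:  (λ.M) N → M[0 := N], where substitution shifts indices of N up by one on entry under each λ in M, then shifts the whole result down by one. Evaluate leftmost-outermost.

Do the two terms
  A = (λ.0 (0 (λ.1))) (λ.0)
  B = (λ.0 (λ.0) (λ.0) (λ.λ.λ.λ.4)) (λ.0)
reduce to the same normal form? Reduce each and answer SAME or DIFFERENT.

Answer: DIFFERENT — A ⇓ λ.λ.0, B ⇓ λ.λ.λ.λ.λ.0

Reduction:
Term A:
  start: (λ.0 (0 (λ.1))) (λ.0)
  [1] (λ.0) ((λ.0) (λ.λ.0))
  [2] (λ.0) (λ.λ.0)
  [3] λ.λ.0

Term B:
  start: (λ.0 (λ.0) (λ.0) (λ.λ.λ.λ.4)) (λ.0)
  [1] (λ.0) (λ.0) (λ.0) (λ.λ.λ.λ.λ.0)
  [2] (λ.0) (λ.0) (λ.λ.λ.λ.λ.0)
  [3] (λ.0) (λ.λ.λ.λ.λ.0)
  [4] λ.λ.λ.λ.λ.0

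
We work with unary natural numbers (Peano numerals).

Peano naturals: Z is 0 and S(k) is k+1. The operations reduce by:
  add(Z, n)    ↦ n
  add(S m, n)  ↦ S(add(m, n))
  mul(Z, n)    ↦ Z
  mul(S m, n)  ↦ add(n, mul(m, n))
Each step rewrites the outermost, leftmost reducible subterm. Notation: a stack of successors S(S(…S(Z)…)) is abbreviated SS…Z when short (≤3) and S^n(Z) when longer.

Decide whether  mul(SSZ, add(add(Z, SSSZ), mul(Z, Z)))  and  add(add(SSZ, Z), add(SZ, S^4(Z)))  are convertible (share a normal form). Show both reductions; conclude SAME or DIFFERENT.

Answer: DIFFERENT — A ⇓ S^6(Z), B ⇓ S^7(Z)

Reduction:
Term A:
  start: mul(SSZ, add(add(Z, SSSZ), mul(Z, Z)))
  step 1: add(add(add(Z, SSSZ), mul(Z, Z)), mul(SZ, add(add(Z, SSSZ), mul(Z, Z))))
  step 2: add(add(SSSZ, mul(Z, Z)), mul(SZ, add(add(Z, SSSZ), mul(Z, Z))))
  step 3: add(S(add(SSZ, mul(Z, Z))), mul(SZ, add(add(Z, SSSZ), mul(Z, Z))))
  step 4: S(add(add(SSZ, mul(Z, Z)), mul(SZ, add(add(Z, SSSZ), mul(Z, Z)))))
  step 5: S(add(S(add(SZ, mul(Z, Z))), mul(SZ, add(add(Z, SSSZ), mul(Z, Z)))))
  step 6: S(S(add(add(SZ, mul(Z, Z)), mul(SZ, add(add(Z, SSSZ), mul(Z, Z))))))
  step 7: S(S(add(S(add(Z, mul(Z, Z))), mul(SZ, add(add(Z, SSSZ), mul(Z, Z))))))
  step 8: S(S(S(add(add(Z, mul(Z, Z)), mul(SZ, add(add(Z, SSSZ), mul(Z, Z)))))))
  step 9: S(S(S(add(mul(Z, Z), mul(SZ, add(add(Z, SSSZ), mul(Z, Z)))))))
  step 10: S(S(S(add(Z, mul(SZ, add(add(Z, SSSZ), mul(Z, Z)))))))
  step 11: S(S(S(mul(SZ, add(add(Z, SSSZ), mul(Z, Z))))))
  step 12: S(S(S(add(add(add(Z, SSSZ), mul(Z, Z)), mul(Z, add(add(Z, SSSZ), mul(Z, Z)))))))
  step 13: S(S(S(add(add(SSSZ, mul(Z, Z)), mul(Z, add(add(Z, SSSZ), mul(Z, Z)))))))
  step 14: S(S(S(add(S(add(SSZ, mul(Z, Z))), mul(Z, add(add(Z, SSSZ), mul(Z, Z)))))))
  step 15: S(S(S(S(add(add(SSZ, mul(Z, Z)), mul(Z, add(add(Z, SSSZ), mul(Z, Z))))))))
  step 16: S(S(S(S(add(S(add(SZ, mul(Z, Z))), mul(Z, add(add(Z, SSSZ), mul(Z, Z))))))))
  step 17: S(S(S(S(S(add(add(SZ, mul(Z, Z)), mul(Z, add(add(Z, SSSZ), mul(Z, Z)))))))))
  step 18: S(S(S(S(S(add(S(add(Z, mul(Z, Z))), mul(Z, add(add(Z, SSSZ), mul(Z, Z)))))))))
  step 19: S(S(S(S(S(S(add(add(Z, mul(Z, Z)), mul(Z, add(add(Z, SSSZ), mul(Z, Z))))))))))
  step 20: S(S(S(S(S(S(add(mul(Z, Z), mul(Z, add(add(Z, SSSZ), mul(Z, Z))))))))))
  step 21: S(S(S(S(S(S(add(Z, mul(Z, add(add(Z, SSSZ), mul(Z, Z))))))))))
  step 22: S(S(S(S(S(S(mul(Z, add(add(Z, SSSZ), mul(Z, Z)))))))))
  step 23: S^6(Z)

Term B:
  start: add(add(SSZ, Z), add(SZ, S^4(Z)))
  step 1: add(S(add(SZ, Z)), add(SZ, S^4(Z)))
  step 2: S(add(add(SZ, Z), add(SZ, S^4(Z))))
  step 3: S(add(S(add(Z, Z)), add(SZ, S^4(Z))))
  step 4: S(S(add(add(Z, Z), add(SZ, S^4(Z)))))
  step 5: S(S(add(Z, add(SZ, S^4(Z)))))
  step 6: S(S(add(SZ, S^4(Z))))
  step 7: S(S(S(add(Z, S^4(Z)))))
  step 8: S^7(Z)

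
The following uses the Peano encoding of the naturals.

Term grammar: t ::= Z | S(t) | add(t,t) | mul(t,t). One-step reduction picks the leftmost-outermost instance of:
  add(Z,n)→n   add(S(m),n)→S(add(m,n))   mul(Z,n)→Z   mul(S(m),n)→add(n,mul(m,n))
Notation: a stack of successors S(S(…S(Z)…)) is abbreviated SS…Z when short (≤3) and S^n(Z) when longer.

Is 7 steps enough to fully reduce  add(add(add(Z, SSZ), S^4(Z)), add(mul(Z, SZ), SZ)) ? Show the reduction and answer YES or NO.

Answer: NO — after 7 steps the term is S(S(S(add(SSSZ, add(mul(Z, SZ), SZ))))), not yet normal

Working:
  start: add(add(add(Z, SSZ), S^4(Z)), add(mul(Z, SZ), SZ))
  step 1: add(add(SSZ, S^4(Z)), add(mul(Z, SZ), SZ))
  step 2: add(S(add(SZ, S^4(Z))), add(mul(Z, SZ), SZ))
  step 3: S(add(add(SZ, S^4(Z)), add(mul(Z, SZ), SZ)))
  step 4: S(add(S(add(Z, S^4(Z))), add(mul(Z, SZ), SZ)))
  step 5: S(S(add(add(Z, S^4(Z)), add(mul(Z, SZ), SZ))))
  step 6: S(S(add(S^4(Z), add(mul(Z, SZ), SZ))))
  step 7: S(S(S(add(SSSZ, add(mul(Z, SZ), SZ)))))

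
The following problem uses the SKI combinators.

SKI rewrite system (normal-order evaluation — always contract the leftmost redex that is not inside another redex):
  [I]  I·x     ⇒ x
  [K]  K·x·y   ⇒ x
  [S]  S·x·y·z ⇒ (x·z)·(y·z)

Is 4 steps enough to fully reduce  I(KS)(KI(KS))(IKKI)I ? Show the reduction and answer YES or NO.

  start: I(KS)(KI(KS))(IKKI)I
  [1] KS(KI(KS))(IKKI)I
  [2] S(IKKI)I
  [3] S(KKI)I
  [4] SKI

Answer: YES — reaches normal form SKI in 4 ≤ 4 steps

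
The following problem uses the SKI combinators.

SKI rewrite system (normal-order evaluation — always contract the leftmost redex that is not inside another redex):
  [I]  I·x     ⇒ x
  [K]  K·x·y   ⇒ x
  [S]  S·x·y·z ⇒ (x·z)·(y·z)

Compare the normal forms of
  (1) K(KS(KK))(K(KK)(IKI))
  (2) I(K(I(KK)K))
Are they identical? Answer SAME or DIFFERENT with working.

Term A:
  start: K(KS(KK))(K(KK)(IKI))
  step 1: KS(KK)
  step 2: S

Term B:
  start: I(K(I(KK)K))
  step 1: K(I(KK)K)
  step 2: K(KKK)
  step 3: KK

Answer: DIFFERENT — A ⇓ S, B ⇓ KK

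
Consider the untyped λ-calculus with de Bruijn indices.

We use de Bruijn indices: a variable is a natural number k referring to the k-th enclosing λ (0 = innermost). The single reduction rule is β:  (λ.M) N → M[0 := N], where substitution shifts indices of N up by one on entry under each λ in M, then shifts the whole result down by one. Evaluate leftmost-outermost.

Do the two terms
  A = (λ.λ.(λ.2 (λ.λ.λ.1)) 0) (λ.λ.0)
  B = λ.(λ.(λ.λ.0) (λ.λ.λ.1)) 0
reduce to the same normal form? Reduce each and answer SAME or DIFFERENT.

Answer: SAME — A ⇓ λ.λ.0, B ⇓ λ.λ.0

Working:
Term A:
  start: (λ.λ.(λ.2 (λ.λ.λ.1)) 0) (λ.λ.0)
  [1] λ.(λ.(λ.λ.0) (λ.λ.λ.1)) 0
  [2] λ.(λ.λ.0) (λ.λ.λ.1)
  [3] λ.λ.0

Term B:
  start: λ.(λ.(λ.λ.0) (λ.λ.λ.1)) 0
  [1] λ.(λ.λ.0) (λ.λ.λ.1)
  [2] λ.λ.0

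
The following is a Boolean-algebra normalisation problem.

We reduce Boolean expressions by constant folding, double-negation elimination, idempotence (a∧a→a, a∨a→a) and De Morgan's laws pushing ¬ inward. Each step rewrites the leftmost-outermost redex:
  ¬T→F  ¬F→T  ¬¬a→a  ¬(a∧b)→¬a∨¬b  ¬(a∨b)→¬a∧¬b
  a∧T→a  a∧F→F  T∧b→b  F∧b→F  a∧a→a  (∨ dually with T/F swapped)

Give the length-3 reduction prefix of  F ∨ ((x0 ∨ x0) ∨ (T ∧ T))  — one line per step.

  start: F ∨ ((x0 ∨ x0) ∨ (T ∧ T))
  →1  (x0 ∨ x0) ∨ (T ∧ T)
  →2  x0 ∨ (T ∧ T)
  →3  x0 ∨ T

Answer: after 3 steps: x0 ∨ T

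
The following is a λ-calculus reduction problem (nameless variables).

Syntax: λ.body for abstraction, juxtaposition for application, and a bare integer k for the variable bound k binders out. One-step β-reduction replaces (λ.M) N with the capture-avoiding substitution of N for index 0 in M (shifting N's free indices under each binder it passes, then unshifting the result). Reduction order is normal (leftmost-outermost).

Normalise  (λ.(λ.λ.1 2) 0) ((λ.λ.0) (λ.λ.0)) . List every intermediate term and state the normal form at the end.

Answer: normal form = λ.λ.0  (in 5 steps)

Working:
  start: (λ.(λ.λ.1 2) 0) ((λ.λ.0) (λ.λ.0))
  →1  (λ.λ.1 ((λ.λ.0) (λ.λ.0))) ((λ.λ.0) (λ.λ.0))
  →2  λ.(λ.λ.0) (λ.λ.0) ((λ.λ.0) (λ.λ.0))
  →3  λ.(λ.0) ((λ.λ.0) (λ.λ.0))
  →4  λ.(λ.λ.0) (λ.λ.0)
  →5  λ.λ.0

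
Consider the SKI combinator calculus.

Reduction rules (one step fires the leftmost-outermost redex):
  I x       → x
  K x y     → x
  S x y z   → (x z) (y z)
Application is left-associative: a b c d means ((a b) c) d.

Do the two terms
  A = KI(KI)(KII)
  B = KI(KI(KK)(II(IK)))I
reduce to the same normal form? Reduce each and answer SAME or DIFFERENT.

Answer: SAME — A ⇓ I, B ⇓ I

Working:
Term A:
  start: KI(KI)(KII)
  [1] I(KII)
  [2] KII
  [3] I

Term B:
  start: KI(KI(KK)(II(IK)))I
  [1] II
  [2] I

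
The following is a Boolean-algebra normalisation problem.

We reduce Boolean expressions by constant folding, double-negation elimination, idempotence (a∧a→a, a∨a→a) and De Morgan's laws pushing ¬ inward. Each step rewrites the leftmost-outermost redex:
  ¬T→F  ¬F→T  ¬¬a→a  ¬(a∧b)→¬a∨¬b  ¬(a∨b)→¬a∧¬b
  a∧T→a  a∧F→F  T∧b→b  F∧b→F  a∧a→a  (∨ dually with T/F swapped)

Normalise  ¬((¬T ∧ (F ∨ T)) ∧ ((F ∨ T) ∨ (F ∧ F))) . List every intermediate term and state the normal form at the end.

Answer: normal form = T  (in 5 steps)

Derivation:
  start: ¬((¬T ∧ (F ∨ T)) ∧ ((F ∨ T) ∨ (F ∧ F)))
  [1] ¬(¬T ∧ (F ∨ T)) ∨ ¬((F ∨ T) ∨ (F ∧ F))
  [2] (¬¬T ∨ ¬(F ∨ T)) ∨ ¬((F ∨ T) ∨ (F ∧ F))
  [3] (T ∨ ¬(F ∨ T)) ∨ ¬((F ∨ T) ∨ (F ∧ F))
  [4] T ∨ ¬((F ∨ T) ∨ (F ∧ F))
  [5] T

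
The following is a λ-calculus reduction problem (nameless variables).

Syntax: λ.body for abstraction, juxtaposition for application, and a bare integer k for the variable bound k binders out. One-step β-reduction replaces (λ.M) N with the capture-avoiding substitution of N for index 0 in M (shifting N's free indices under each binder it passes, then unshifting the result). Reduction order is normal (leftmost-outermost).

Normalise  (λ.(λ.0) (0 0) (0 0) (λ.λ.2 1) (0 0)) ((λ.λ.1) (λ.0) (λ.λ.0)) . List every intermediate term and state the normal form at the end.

Answer: normal form = λ.λ.0  (in 23 steps)

Reduction:
  start: (λ.(λ.0) (0 0) (0 0) (λ.λ.2 1) (0 0)) ((λ.λ.1) (λ.0) (λ.λ.0))
  step 1: (λ.0) ((λ.λ.1) (λ.0) (λ.λ.0) ((λ.λ.1) (λ.0) (λ.λ.0))) ((λ.λ.1) (λ.0) (λ.λ.0) ((λ.λ.1) (λ.0) (λ.λ.0))) (λ.λ.(λ.λ.1) (λ.0) (λ.λ.0) 1) ((λ.λ.1) (λ.0) (λ.λ.0) ((λ.λ.1) (λ.0) (λ.λ.0)))
  step 2: (λ.λ.1) (λ.0) (λ.λ.0) ((λ.λ.1) (λ.0) (λ.λ.0)) ((λ.λ.1) (λ.0) (λ.λ.0) ((λ.λ.1) (λ.0) (λ.λ.0))) (λ.λ.(λ.λ.1) (λ.0) (λ.λ.0) 1) ((λ.λ.1) (λ.0) (λ.λ.0) ((λ.λ.1) (λ.0) (λ.λ.0)))
  step 3: (λ.λ.0) (λ.λ.0) ((λ.λ.1) (λ.0) (λ.λ.0)) ((λ.λ.1) (λ.0) (λ.λ.0) ((λ.λ.1) (λ.0) (λ.λ.0))) (λ.λ.(λ.λ.1) (λ.0) (λ.λ.0) 1) ((λ.λ.1) (λ.0) (λ.λ.0) ((λ.λ.1) (λ.0) (λ.λ.0)))
  step 4: (λ.0) ((λ.λ.1) (λ.0) (λ.λ.0)) ((λ.λ.1) (λ.0) (λ.λ.0) ((λ.λ.1) (λ.0) (λ.λ.0))) (λ.λ.(λ.λ.1) (λ.0) (λ.λ.0) 1) ((λ.λ.1) (λ.0) (λ.λ.0) ((λ.λ.1) (λ.0) (λ.λ.0)))
  step 5: (λ.λ.1) (λ.0) (λ.λ.0) ((λ.λ.1) (λ.0) (λ.λ.0) ((λ.λ.1) (λ.0) (λ.λ.0))) (λ.λ.(λ.λ.1) (λ.0) (λ.λ.0) 1) ((λ.λ.1) (λ.0) (λ.λ.0) ((λ.λ.1) (λ.0) (λ.λ.0)))
  step 6: (λ.λ.0) (λ.λ.0) ((λ.λ.1) (λ.0) (λ.λ.0) ((λ.λ.1) (λ.0) (λ.λ.0))) (λ.λ.(λ.λ.1) (λ.0) (λ.λ.0) 1) ((λ.λ.1) (λ.0) (λ.λ.0) ((λ.λ.1) (λ.0) (λ.λ.0)))
  step 7: (λ.0) ((λ.λ.1) (λ.0) (λ.λ.0) ((λ.λ.1) (λ.0) (λ.λ.0))) (λ.λ.(λ.λ.1) (λ.0) (λ.λ.0) 1) ((λ.λ.1) (λ.0) (λ.λ.0) ((λ.λ.1) (λ.0) (λ.λ.0)))
  step 8: (λ.λ.1) (λ.0) (λ.λ.0) ((λ.λ.1) (λ.0) (λ.λ.0)) (λ.λ.(λ.λ.1) (λ.0) (λ.λ.0) 1) ((λ.λ.1) (λ.0) (λ.λ.0) ((λ.λ.1) (λ.0) (λ.λ.0)))
  step 9: (λ.λ.0) (λ.λ.0) ((λ.λ.1) (λ.0) (λ.λ.0)) (λ.λ.(λ.λ.1) (λ.0) (λ.λ.0) 1) ((λ.λ.1) (λ.0) (λ.λ.0) ((λ.λ.1) (λ.0) (λ.λ.0)))
  step 10: (λ.0) ((λ.λ.1) (λ.0) (λ.λ.0)) (λ.λ.(λ.λ.1) (λ.0) (λ.λ.0) 1) ((λ.λ.1) (λ.0) (λ.λ.0) ((λ.λ.1) (λ.0) (λ.λ.0)))
  step 11: (λ.λ.1) (λ.0) (λ.λ.0) (λ.λ.(λ.λ.1) (λ.0) (λ.λ.0) 1) ((λ.λ.1) (λ.0) (λ.λ.0) ((λ.λ.1) (λ.0) (λ.λ.0)))
  step 12: (λ.λ.0) (λ.λ.0) (λ.λ.(λ.λ.1) (λ.0) (λ.λ.0) 1) ((λ.λ.1) (λ.0) (λ.λ.0) ((λ.λ.1) (λ.0) (λ.λ.0)))
  step 13: (λ.0) (λ.λ.(λ.λ.1) (λ.0) (λ.λ.0) 1) ((λ.λ.1) (λ.0) (λ.λ.0) ((λ.λ.1) (λ.0) (λ.λ.0)))
  step 14: (λ.λ.(λ.λ.1) (λ.0) (λ.λ.0) 1) ((λ.λ.1) (λ.0) (λ.λ.0) ((λ.λ.1) (λ.0) (λ.λ.0)))
  step 15: λ.(λ.λ.1) (λ.0) (λ.λ.0) ((λ.λ.1) (λ.0) (λ.λ.0) ((λ.λ.1) (λ.0) (λ.λ.0)))
  step 16: λ.(λ.λ.0) (λ.λ.0) ((λ.λ.1) (λ.0) (λ.λ.0) ((λ.λ.1) (λ.0) (λ.λ.0)))
  step 17: λ.(λ.0) ((λ.λ.1) (λ.0) (λ.λ.0) ((λ.λ.1) (λ.0) (λ.λ.0)))
  step 18: λ.(λ.λ.1) (λ.0) (λ.λ.0) ((λ.λ.1) (λ.0) (λ.λ.0))
  step 19: λ.(λ.λ.0) (λ.λ.0) ((λ.λ.1) (λ.0) (λ.λ.0))
  step 20: λ.(λ.0) ((λ.λ.1) (λ.0) (λ.λ.0))
  step 21: λ.(λ.λ.1) (λ.0) (λ.λ.0)
  step 22: λ.(λ.λ.0) (λ.λ.0)
  step 23: λ.λ.0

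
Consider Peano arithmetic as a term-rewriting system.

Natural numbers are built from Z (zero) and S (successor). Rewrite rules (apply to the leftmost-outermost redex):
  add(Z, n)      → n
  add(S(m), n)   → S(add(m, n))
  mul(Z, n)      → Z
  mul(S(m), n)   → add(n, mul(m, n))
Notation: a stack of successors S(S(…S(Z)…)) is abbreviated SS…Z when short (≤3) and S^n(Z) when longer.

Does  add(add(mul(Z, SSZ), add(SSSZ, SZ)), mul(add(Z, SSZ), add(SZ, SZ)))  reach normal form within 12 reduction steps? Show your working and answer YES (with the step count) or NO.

  start: add(add(mul(Z, SSZ), add(SSSZ, SZ)), mul(add(Z, SSZ), add(SZ, SZ)))
  →1  add(add(Z, add(SSSZ, SZ)), mul(add(Z, SSZ), add(SZ, SZ)))
  →2  add(add(SSSZ, SZ), mul(add(Z, SSZ), add(SZ, SZ)))
  →3  add(S(add(SSZ, SZ)), mul(add(Z, SSZ), add(SZ, SZ)))
  →4  S(add(add(SSZ, SZ), mul(add(Z, SSZ), add(SZ, SZ))))
  →5  S(add(S(add(SZ, SZ)), mul(add(Z, SSZ), add(SZ, SZ))))
  →6  S(S(add(add(SZ, SZ), mul(add(Z, SSZ), add(SZ, SZ)))))
  →7  S(S(add(S(add(Z, SZ)), mul(add(Z, SSZ), add(SZ, SZ)))))
  →8  S(S(S(add(add(Z, SZ), mul(add(Z, SSZ), add(SZ, SZ))))))
  →9  S(S(S(add(SZ, mul(add(Z, SSZ), add(SZ, SZ))))))
  →10  S(S(S(S(add(Z, mul(add(Z, SSZ), add(SZ, SZ)))))))
  →11  S(S(S(S(mul(add(Z, SSZ), add(SZ, SZ))))))
  →12  S(S(S(S(mul(SSZ, add(SZ, SZ))))))

Answer: NO — after 12 steps the term is S(S(S(S(mul(SSZ, add(SZ, SZ)))))), not yet normal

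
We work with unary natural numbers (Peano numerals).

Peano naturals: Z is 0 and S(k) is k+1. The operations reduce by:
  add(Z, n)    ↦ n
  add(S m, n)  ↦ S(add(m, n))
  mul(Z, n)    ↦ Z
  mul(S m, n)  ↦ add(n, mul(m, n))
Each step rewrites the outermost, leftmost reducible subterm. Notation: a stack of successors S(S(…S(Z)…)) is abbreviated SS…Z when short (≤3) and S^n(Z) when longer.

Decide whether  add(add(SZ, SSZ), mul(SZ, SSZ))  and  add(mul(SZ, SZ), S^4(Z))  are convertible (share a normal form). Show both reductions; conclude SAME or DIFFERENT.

Answer: SAME — A ⇓ S^5(Z), B ⇓ S^5(Z)

Working:
Term A:
  start: add(add(SZ, SSZ), mul(SZ, SSZ))
  [1] add(S(add(Z, SSZ)), mul(SZ, SSZ))
  [2] S(add(add(Z, SSZ), mul(SZ, SSZ)))
  [3] S(add(SSZ, mul(SZ, SSZ)))
  [4] S(S(add(SZ, mul(SZ, SSZ))))
  [5] S(S(S(add(Z, mul(SZ, SSZ)))))
  [6] S(S(S(mul(SZ, SSZ))))
  [7] S(S(S(add(SSZ, mul(Z, SSZ)))))
  [8] S(S(S(S(add(SZ, mul(Z, SSZ))))))
  [9] S(S(S(S(S(add(Z, mul(Z, SSZ)))))))
  [10] S(S(S(S(S(mul(Z, SSZ))))))
  [11] S^5(Z)

Term B:
  start: add(mul(SZ, SZ), S^4(Z))
  [1] add(add(SZ, mul(Z, SZ)), S^4(Z))
  [2] add(S(add(Z, mul(Z, SZ))), S^4(Z))
  [3] S(add(add(Z, mul(Z, SZ)), S^4(Z)))
  [4] S(add(mul(Z, SZ), S^4(Z)))
  [5] S(add(Z, S^4(Z)))
  [6] S^5(Z)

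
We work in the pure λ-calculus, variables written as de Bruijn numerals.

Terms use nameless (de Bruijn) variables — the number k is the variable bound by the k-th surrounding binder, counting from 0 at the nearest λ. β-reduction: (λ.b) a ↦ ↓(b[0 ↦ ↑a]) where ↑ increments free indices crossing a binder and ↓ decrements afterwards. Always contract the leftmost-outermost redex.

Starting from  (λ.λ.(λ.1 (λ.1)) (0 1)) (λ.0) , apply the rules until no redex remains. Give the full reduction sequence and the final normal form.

  start: (λ.λ.(λ.1 (λ.1)) (0 1)) (λ.0)
  [1] λ.(λ.1 (λ.1)) (0 (λ.0))
  [2] λ.0 (λ.1 (λ.0))

Answer: normal form = λ.0 (λ.1 (λ.0))  (in 2 steps)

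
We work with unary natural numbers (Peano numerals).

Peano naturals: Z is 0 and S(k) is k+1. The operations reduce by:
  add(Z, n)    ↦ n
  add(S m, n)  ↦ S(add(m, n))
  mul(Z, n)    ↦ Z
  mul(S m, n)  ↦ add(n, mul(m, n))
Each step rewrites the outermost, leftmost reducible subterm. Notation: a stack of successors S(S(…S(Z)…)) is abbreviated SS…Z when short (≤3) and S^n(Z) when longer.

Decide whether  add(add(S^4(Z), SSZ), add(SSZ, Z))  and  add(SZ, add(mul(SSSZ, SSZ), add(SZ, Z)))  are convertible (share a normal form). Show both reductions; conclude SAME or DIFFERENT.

Answer: SAME — A ⇓ S^8(Z), B ⇓ S^8(Z)

Reduction:
Term A:
  start: add(add(S^4(Z), SSZ), add(SSZ, Z))
  [1] add(S(add(SSSZ, SSZ)), add(SSZ, Z))
  [2] S(add(add(SSSZ, SSZ), add(SSZ, Z)))
  [3] S(add(S(add(SSZ, SSZ)), add(SSZ, Z)))
  [4] S(S(add(add(SSZ, SSZ), add(SSZ, Z))))
  [5] S(S(add(S(add(SZ, SSZ)), add(SSZ, Z))))
  [6] S(S(S(add(add(SZ, SSZ), add(SSZ, Z)))))
  [7] S(S(S(add(S(add(Z, SSZ)), add(SSZ, Z)))))
  [8] S(S(S(S(add(add(Z, SSZ), add(SSZ, Z))))))
  [9] S(S(S(S(add(SSZ, add(SSZ, Z))))))
  [10] S(S(S(S(S(add(SZ, add(SSZ, Z)))))))
  [11] S(S(S(S(S(S(add(Z, add(SSZ, Z))))))))
  [12] S(S(S(S(S(S(add(SSZ, Z)))))))
  [13] S(S(S(S(S(S(S(add(SZ, Z))))))))
  [14] S(S(S(S(S(S(S(S(add(Z, Z)))))))))
  [15] S^8(Z)

Term B:
  start: add(SZ, add(mul(SSSZ, SSZ), add(SZ, Z)))
  [1] S(add(Z, add(mul(SSSZ, SSZ), add(SZ, Z))))
  [2] S(add(mul(SSSZ, SSZ), add(SZ, Z)))
  [3] S(add(add(SSZ, mul(SSZ, SSZ)), add(SZ, Z)))
  [4] S(add(S(add(SZ, mul(SSZ, SSZ))), add(SZ, Z)))
  [5] S(S(add(add(SZ, mul(SSZ, SSZ)), add(SZ, Z))))
  [6] S(S(add(S(add(Z, mul(SSZ, SSZ))), add(SZ, Z))))
  [7] S(S(S(add(add(Z, mul(SSZ, SSZ)), add(SZ, Z)))))
  [8] S(S(S(add(mul(SSZ, SSZ), add(SZ, Z)))))
  [9] S(S(S(add(add(SSZ, mul(SZ, SSZ)), add(SZ, Z)))))
  [10] S(S(S(add(S(add(SZ, mul(SZ, SSZ))), add(SZ, Z)))))
  [11] S(S(S(S(add(add(SZ, mul(SZ, SSZ)), add(SZ, Z))))))
  [12] S(S(S(S(add(S(add(Z, mul(SZ, SSZ))), add(SZ, Z))))))
  [13] S(S(S(S(S(add(add(Z, mul(SZ, SSZ)), add(SZ, Z)))))))
  [14] S(S(S(S(S(add(mul(SZ, SSZ), add(SZ, Z)))))))
  [15] S(S(S(S(S(add(add(SSZ, mul(Z, SSZ)), add(SZ, Z)))))))
  [16] S(S(S(S(S(add(S(add(SZ, mul(Z, SSZ))), add(SZ, Z)))))))
  [17] S(S(S(S(S(S(add(add(SZ, mul(Z, SSZ)), add(SZ, Z))))))))
  [18] S(S(S(S(S(S(add(S(add(Z, mul(Z, SSZ))), add(SZ, Z))))))))
  [19] S(S(S(S(S(S(S(add(add(Z, mul(Z, SSZ)), add(SZ, Z)))))))))
  [20] S(S(S(S(S(S(S(add(mul(Z, SSZ), add(SZ, Z)))))))))
  [21] S(S(S(S(S(S(S(add(Z, add(SZ, Z)))))))))
  [22] S(S(S(S(S(S(S(add(SZ, Z))))))))
  [23] S(S(S(S(S(S(S(S(add(Z, Z)))))))))
  [24] S^8(Z)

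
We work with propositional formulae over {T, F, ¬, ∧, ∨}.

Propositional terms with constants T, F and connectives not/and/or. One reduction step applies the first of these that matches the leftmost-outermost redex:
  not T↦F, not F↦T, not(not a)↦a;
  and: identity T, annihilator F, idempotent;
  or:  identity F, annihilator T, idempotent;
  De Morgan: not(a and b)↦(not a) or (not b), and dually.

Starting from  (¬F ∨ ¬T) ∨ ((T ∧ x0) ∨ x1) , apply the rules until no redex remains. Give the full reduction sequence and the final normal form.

Answer: normal form = T  (in 3 steps)

Derivation:
  start: (¬F ∨ ¬T) ∨ ((T ∧ x0) ∨ x1)
  →1  (T ∨ ¬T) ∨ ((T ∧ x0) ∨ x1)
  →2  T ∨ ((T ∧ x0) ∨ x1)
  →3  T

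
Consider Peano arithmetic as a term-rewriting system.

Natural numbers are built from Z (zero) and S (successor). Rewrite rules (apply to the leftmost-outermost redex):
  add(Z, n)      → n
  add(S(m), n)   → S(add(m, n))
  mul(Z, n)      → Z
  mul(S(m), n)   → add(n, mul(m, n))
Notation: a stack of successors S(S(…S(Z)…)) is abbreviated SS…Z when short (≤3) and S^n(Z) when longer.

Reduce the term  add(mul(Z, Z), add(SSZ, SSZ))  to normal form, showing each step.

  start: add(mul(Z, Z), add(SSZ, SSZ))
  [1] add(Z, add(SSZ, SSZ))
  [2] add(SSZ, SSZ)
  [3] S(add(SZ, SSZ))
  [4] S(S(add(Z, SSZ)))
  [5] S^4(Z)

Answer: normal form = S^4(Z)  (in 5 steps)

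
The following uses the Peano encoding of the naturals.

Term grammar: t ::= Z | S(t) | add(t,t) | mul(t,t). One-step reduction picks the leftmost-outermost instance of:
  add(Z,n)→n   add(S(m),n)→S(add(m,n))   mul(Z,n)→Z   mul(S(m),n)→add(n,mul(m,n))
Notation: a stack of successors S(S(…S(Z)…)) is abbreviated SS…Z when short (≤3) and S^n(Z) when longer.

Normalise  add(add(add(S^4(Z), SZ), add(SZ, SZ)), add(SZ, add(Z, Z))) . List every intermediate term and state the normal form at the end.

Answer: normal form = S^8(Z)  (in 24 steps)

Derivation:
  start: add(add(add(S^4(Z), SZ), add(SZ, SZ)), add(SZ, add(Z, Z)))
  →1  add(add(S(add(SSSZ, SZ)), add(SZ, SZ)), add(SZ, add(Z, Z)))
  →2  add(S(add(add(SSSZ, SZ), add(SZ, SZ))), add(SZ, add(Z, Z)))
  →3  S(add(add(add(SSSZ, SZ), add(SZ, SZ)), add(SZ, add(Z, Z))))
  →4  S(add(add(S(add(SSZ, SZ)), add(SZ, SZ)), add(SZ, add(Z, Z))))
  →5  S(add(S(add(add(SSZ, SZ), add(SZ, SZ))), add(SZ, add(Z, Z))))
  →6  S(S(add(add(add(SSZ, SZ), add(SZ, SZ)), add(SZ, add(Z, Z)))))
  →7  S(S(add(add(S(add(SZ, SZ)), add(SZ, SZ)), add(SZ, add(Z, Z)))))
  →8  S(S(add(S(add(add(SZ, SZ), add(SZ, SZ))), add(SZ, add(Z, Z)))))
  →9  S(S(S(add(add(add(SZ, SZ), add(SZ, SZ)), add(SZ, add(Z, Z))))))
  →10  S(S(S(add(add(S(add(Z, SZ)), add(SZ, SZ)), add(SZ, add(Z, Z))))))
  →11  S(S(S(add(S(add(add(Z, SZ), add(SZ, SZ))), add(SZ, add(Z, Z))))))
  →12  S(S(S(S(add(add(add(Z, SZ), add(SZ, SZ)), add(SZ, add(Z, Z)))))))
  →13  S(S(S(S(add(add(SZ, add(SZ, SZ)), add(SZ, add(Z, Z)))))))
  →14  S(S(S(S(add(S(add(Z, add(SZ, SZ))), add(SZ, add(Z, Z)))))))
  →15  S(S(S(S(S(add(add(Z, add(SZ, SZ)), add(SZ, add(Z, Z))))))))
  →16  S(S(S(S(S(add(add(SZ, SZ), add(SZ, add(Z, Z))))))))
  →17  S(S(S(S(S(add(S(add(Z, SZ)), add(SZ, add(Z, Z))))))))
  →18  S(S(S(S(S(S(add(add(Z, SZ), add(SZ, add(Z, Z)))))))))
  →19  S(S(S(S(S(S(add(SZ, add(SZ, add(Z, Z)))))))))
  →20  S(S(S(S(S(S(S(add(Z, add(SZ, add(Z, Z))))))))))
  →21  S(S(S(S(S(S(S(add(SZ, add(Z, Z)))))))))
  →22  S(S(S(S(S(S(S(S(add(Z, add(Z, Z))))))))))
  →23  S(S(S(S(S(S(S(S(add(Z, Z)))))))))
  →24  S^8(Z)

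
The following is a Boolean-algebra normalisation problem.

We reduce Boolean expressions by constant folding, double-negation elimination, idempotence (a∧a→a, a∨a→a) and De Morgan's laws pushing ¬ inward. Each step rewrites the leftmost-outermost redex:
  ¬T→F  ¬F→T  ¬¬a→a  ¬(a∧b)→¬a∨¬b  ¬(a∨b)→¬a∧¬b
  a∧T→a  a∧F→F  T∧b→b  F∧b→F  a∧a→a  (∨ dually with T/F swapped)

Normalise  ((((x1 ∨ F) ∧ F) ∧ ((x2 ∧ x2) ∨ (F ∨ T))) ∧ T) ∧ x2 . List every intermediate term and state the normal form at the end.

Answer: normal form = F  (in 4 steps)

Working:
  start: ((((x1 ∨ F) ∧ F) ∧ ((x2 ∧ x2) ∨ (F ∨ T))) ∧ T) ∧ x2
  [1] (((x1 ∨ F) ∧ F) ∧ ((x2 ∧ x2) ∨ (F ∨ T))) ∧ x2
  [2] (F ∧ ((x2 ∧ x2) ∨ (F ∨ T))) ∧ x2
  [3] F ∧ x2
  [4] F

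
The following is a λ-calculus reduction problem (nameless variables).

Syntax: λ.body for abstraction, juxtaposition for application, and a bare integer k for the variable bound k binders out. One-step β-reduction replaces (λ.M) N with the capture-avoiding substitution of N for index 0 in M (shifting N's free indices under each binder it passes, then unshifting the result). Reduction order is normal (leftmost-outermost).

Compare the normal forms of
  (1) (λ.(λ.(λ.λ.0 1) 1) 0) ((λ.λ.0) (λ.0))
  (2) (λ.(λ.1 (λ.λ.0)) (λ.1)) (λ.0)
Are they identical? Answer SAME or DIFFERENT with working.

Answer: DIFFERENT — A ⇓ λ.0 (λ.0), B ⇓ λ.λ.0

Derivation:
Term A:
  start: (λ.(λ.(λ.λ.0 1) 1) 0) ((λ.λ.0) (λ.0))
  step 1: (λ.(λ.λ.0 1) ((λ.λ.0) (λ.0))) ((λ.λ.0) (λ.0))
  step 2: (λ.λ.0 1) ((λ.λ.0) (λ.0))
  step 3: λ.0 ((λ.λ.0) (λ.0))
  step 4: λ.0 (λ.0)

Term B:
  start: (λ.(λ.1 (λ.λ.0)) (λ.1)) (λ.0)
  step 1: (λ.(λ.0) (λ.λ.0)) (λ.λ.0)
  step 2: (λ.0) (λ.λ.0)
  step 3: λ.λ.0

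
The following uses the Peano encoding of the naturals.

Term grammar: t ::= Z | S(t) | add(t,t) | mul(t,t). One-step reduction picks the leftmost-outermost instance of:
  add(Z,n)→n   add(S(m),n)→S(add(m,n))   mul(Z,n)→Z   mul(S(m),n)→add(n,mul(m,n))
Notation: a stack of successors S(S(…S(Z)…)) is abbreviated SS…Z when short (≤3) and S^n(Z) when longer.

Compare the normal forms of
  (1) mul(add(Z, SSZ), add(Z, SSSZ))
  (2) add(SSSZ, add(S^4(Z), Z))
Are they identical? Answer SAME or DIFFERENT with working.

Term A:
  start: mul(add(Z, SSZ), add(Z, SSSZ))
  [1] mul(SSZ, add(Z, SSSZ))
  [2] add(add(Z, SSSZ), mul(SZ, add(Z, SSSZ)))
  [3] add(SSSZ, mul(SZ, add(Z, SSSZ)))
  [4] S(add(SSZ, mul(SZ, add(Z, SSSZ))))
  [5] S(S(add(SZ, mul(SZ, add(Z, SSSZ)))))
  [6] S(S(S(add(Z, mul(SZ, add(Z, SSSZ))))))
  [7] S(S(S(mul(SZ, add(Z, SSSZ)))))
  [8] S(S(S(add(add(Z, SSSZ), mul(Z, add(Z, SSSZ))))))
  [9] S(S(S(add(SSSZ, mul(Z, add(Z, SSSZ))))))
  [10] S(S(S(S(add(SSZ, mul(Z, add(Z, SSSZ)))))))
  [11] S(S(S(S(S(add(SZ, mul(Z, add(Z, SSSZ))))))))
  [12] S(S(S(S(S(S(add(Z, mul(Z, add(Z, SSSZ)))))))))
  [13] S(S(S(S(S(S(mul(Z, add(Z, SSSZ))))))))
  [14] S^6(Z)

Term B:
  start: add(SSSZ, add(S^4(Z), Z))
  [1] S(add(SSZ, add(S^4(Z), Z)))
  [2] S(S(add(SZ, add(S^4(Z), Z))))
  [3] S(S(S(add(Z, add(S^4(Z), Z)))))
  [4] S(S(S(add(S^4(Z), Z))))
  [5] S(S(S(S(add(SSSZ, Z)))))
  [6] S(S(S(S(S(add(SSZ, Z))))))
  [7] S(S(S(S(S(S(add(SZ, Z)))))))
  [8] S(S(S(S(S(S(S(add(Z, Z))))))))
  [9] S^7(Z)

Answer: DIFFERENT — A ⇓ S^6(Z), B ⇓ S^7(Z)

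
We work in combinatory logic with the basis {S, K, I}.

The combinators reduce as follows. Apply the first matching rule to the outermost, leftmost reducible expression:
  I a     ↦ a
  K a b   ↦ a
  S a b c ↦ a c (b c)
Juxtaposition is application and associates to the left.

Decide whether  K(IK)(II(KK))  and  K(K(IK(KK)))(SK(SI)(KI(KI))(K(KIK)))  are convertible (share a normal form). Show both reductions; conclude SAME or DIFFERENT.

Term A:
  start: K(IK)(II(KK))
  step 1: IK
  step 2: K

Term B:
  start: K(K(IK(KK)))(SK(SI)(KI(KI))(K(KIK)))
  step 1: K(IK(KK))
  step 2: K(K(KK))

Answer: DIFFERENT — A ⇓ K, B ⇓ K(K(KK))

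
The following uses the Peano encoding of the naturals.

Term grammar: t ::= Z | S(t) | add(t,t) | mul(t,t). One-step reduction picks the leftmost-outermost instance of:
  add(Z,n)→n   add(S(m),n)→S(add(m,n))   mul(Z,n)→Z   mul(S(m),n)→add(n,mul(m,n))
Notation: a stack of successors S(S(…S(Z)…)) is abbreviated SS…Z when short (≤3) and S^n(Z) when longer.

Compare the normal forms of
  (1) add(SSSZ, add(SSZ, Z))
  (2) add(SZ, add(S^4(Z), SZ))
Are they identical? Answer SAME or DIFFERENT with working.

Answer: DIFFERENT — A ⇓ S^5(Z), B ⇓ S^6(Z)

Reduction:
Term A:
  start: add(SSSZ, add(SSZ, Z))
  →1  S(add(SSZ, add(SSZ, Z)))
  →2  S(S(add(SZ, add(SSZ, Z))))
  →3  S(S(S(add(Z, add(SSZ, Z)))))
  →4  S(S(S(add(SSZ, Z))))
  →5  S(S(S(S(add(SZ, Z)))))
  →6  S(S(S(S(S(add(Z, Z))))))
  →7  S^5(Z)

Term B:
  start: add(SZ, add(S^4(Z), SZ))
  →1  S(add(Z, add(S^4(Z), SZ)))
  →2  S(add(S^4(Z), SZ))
  →3  S(S(add(SSSZ, SZ)))
  →4  S(S(S(add(SSZ, SZ))))
  →5  S(S(S(S(add(SZ, SZ)))))
  →6  S(S(S(S(S(add(Z, SZ))))))
  →7  S^6(Z)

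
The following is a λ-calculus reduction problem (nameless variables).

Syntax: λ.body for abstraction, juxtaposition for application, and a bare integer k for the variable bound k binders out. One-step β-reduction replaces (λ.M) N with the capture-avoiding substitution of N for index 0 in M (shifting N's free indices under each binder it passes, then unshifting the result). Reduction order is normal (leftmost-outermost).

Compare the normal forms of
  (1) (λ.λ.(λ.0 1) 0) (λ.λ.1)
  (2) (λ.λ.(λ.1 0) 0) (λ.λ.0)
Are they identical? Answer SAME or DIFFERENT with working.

Answer: SAME — A ⇓ λ.0 0, B ⇓ λ.0 0

Derivation:
Term A:
  start: (λ.λ.(λ.0 1) 0) (λ.λ.1)
  step 1: λ.(λ.0 1) 0
  step 2: λ.0 0

Term B:
  start: (λ.λ.(λ.1 0) 0) (λ.λ.0)
  step 1: λ.(λ.1 0) 0
  step 2: λ.0 0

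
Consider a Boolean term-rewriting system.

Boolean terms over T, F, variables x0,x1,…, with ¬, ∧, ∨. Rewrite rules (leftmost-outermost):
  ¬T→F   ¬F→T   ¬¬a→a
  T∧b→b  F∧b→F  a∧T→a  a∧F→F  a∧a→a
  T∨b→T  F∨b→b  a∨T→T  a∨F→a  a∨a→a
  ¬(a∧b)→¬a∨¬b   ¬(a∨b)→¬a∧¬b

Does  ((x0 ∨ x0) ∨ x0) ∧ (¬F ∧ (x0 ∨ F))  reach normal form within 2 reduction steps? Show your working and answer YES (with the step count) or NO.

Answer: NO — after 2 steps the term is x0 ∧ (¬F ∧ (x0 ∨ F)), not yet normal

Derivation:
  start: ((x0 ∨ x0) ∨ x0) ∧ (¬F ∧ (x0 ∨ F))
  →1  (x0 ∨ x0) ∧ (¬F ∧ (x0 ∨ F))
  →2  x0 ∧ (¬F ∧ (x0 ∨ F))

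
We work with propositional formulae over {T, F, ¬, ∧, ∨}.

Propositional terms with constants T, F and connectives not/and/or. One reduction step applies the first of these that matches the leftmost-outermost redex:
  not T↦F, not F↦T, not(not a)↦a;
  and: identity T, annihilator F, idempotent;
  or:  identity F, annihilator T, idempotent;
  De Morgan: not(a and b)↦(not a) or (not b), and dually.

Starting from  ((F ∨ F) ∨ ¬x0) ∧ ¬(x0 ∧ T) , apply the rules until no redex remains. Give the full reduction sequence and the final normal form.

Answer: normal form = ¬x0  (in 6 steps)

Working:
  start: ((F ∨ F) ∨ ¬x0) ∧ ¬(x0 ∧ T)
  →1  (F ∨ ¬x0) ∧ ¬(x0 ∧ T)
  →2  ¬x0 ∧ ¬(x0 ∧ T)
  →3  ¬x0 ∧ (¬x0 ∨ ¬T)
  →4  ¬x0 ∧ (¬x0 ∨ F)
  →5  ¬x0 ∧ ¬x0
  →6  ¬x0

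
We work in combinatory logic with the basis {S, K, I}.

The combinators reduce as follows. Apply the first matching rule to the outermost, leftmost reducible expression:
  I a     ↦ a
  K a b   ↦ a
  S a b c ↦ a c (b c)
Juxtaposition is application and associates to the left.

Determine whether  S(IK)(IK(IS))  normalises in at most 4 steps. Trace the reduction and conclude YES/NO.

  start: S(IK)(IK(IS))
  step 1: SK(IK(IS))
  step 2: SK(K(IS))
  step 3: SK(KS)

Answer: YES — reaches normal form SK(KS) in 3 ≤ 4 steps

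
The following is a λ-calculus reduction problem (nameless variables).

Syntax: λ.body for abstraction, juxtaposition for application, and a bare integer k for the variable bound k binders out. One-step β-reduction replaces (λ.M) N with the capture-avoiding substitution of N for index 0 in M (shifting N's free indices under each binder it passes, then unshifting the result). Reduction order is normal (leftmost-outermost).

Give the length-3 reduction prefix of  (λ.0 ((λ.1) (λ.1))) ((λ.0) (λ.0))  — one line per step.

Answer: after 3 steps: (λ.(λ.0) (λ.0)) (λ.(λ.0) (λ.0))

Derivation:
  start: (λ.0 ((λ.1) (λ.1))) ((λ.0) (λ.0))
  →1  (λ.0) (λ.0) ((λ.(λ.0) (λ.0)) (λ.(λ.0) (λ.0)))
  →2  (λ.0) ((λ.(λ.0) (λ.0)) (λ.(λ.0) (λ.0)))
  →3  (λ.(λ.0) (λ.0)) (λ.(λ.0) (λ.0))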